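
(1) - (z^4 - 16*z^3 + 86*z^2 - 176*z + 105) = -z^4 + 16*z^3 - 86*z^2 + 176*z - 104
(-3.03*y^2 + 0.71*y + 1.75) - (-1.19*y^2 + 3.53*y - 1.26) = -1.84*y^2 - 2.82*y + 3.01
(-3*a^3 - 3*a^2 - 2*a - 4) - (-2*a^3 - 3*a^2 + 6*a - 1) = -a^3 - 8*a - 3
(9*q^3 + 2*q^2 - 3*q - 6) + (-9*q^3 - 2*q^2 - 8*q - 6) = -11*q - 12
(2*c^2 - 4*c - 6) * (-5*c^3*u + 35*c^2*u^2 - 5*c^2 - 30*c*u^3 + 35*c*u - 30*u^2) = -10*c^5*u + 70*c^4*u^2 + 20*c^4*u - 10*c^4 - 60*c^3*u^3 - 140*c^3*u^2 + 100*c^3*u + 20*c^3 + 120*c^2*u^3 - 270*c^2*u^2 - 140*c^2*u + 30*c^2 + 180*c*u^3 + 120*c*u^2 - 210*c*u + 180*u^2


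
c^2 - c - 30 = (c - 6)*(c + 5)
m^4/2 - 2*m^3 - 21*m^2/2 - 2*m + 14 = (m/2 + 1)*(m - 7)*(m - 1)*(m + 2)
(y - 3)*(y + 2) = y^2 - y - 6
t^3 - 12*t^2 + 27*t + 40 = (t - 8)*(t - 5)*(t + 1)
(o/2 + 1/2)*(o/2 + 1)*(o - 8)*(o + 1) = o^4/4 - o^3 - 27*o^2/4 - 19*o/2 - 4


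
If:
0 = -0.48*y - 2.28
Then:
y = -4.75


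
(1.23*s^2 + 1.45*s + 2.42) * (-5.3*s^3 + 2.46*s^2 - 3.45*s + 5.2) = -6.519*s^5 - 4.6592*s^4 - 13.5025*s^3 + 7.3467*s^2 - 0.809*s + 12.584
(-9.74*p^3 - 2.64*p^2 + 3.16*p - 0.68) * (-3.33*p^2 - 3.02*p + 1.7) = 32.4342*p^5 + 38.206*p^4 - 19.108*p^3 - 11.7668*p^2 + 7.4256*p - 1.156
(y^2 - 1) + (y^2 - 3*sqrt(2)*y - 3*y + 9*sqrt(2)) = 2*y^2 - 3*sqrt(2)*y - 3*y - 1 + 9*sqrt(2)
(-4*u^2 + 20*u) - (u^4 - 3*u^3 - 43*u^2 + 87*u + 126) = -u^4 + 3*u^3 + 39*u^2 - 67*u - 126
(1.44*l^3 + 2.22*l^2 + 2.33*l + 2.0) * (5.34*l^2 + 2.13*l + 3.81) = 7.6896*l^5 + 14.922*l^4 + 22.6572*l^3 + 24.1011*l^2 + 13.1373*l + 7.62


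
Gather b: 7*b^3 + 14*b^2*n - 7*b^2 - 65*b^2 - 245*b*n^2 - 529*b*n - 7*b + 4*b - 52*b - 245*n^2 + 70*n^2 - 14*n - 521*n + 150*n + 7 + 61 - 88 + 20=7*b^3 + b^2*(14*n - 72) + b*(-245*n^2 - 529*n - 55) - 175*n^2 - 385*n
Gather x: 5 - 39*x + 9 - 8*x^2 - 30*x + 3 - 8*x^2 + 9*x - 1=-16*x^2 - 60*x + 16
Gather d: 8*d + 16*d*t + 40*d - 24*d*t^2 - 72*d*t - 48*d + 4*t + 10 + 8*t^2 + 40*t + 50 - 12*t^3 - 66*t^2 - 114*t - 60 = d*(-24*t^2 - 56*t) - 12*t^3 - 58*t^2 - 70*t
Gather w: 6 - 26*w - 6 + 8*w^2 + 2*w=8*w^2 - 24*w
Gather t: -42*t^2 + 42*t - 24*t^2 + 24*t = -66*t^2 + 66*t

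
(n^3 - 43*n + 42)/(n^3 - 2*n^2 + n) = (n^2 + n - 42)/(n*(n - 1))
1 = 1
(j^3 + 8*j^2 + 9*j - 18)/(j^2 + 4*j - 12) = (j^2 + 2*j - 3)/(j - 2)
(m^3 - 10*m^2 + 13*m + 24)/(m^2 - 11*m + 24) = m + 1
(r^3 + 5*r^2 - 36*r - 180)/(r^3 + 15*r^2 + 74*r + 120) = (r - 6)/(r + 4)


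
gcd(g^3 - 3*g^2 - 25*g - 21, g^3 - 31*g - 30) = g + 1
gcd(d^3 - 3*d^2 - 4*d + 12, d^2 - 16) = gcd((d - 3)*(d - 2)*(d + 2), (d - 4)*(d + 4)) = 1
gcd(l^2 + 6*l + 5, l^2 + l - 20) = l + 5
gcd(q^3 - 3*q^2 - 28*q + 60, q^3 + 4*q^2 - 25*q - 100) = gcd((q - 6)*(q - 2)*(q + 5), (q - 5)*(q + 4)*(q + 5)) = q + 5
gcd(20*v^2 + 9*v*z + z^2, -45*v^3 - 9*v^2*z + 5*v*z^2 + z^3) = 5*v + z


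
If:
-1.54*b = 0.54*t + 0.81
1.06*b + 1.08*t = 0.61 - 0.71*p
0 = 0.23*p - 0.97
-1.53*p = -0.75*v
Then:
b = 0.38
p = 4.22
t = -2.58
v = 8.60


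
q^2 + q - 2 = (q - 1)*(q + 2)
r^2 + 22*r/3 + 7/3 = (r + 1/3)*(r + 7)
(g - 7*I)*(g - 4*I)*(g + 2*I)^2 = g^4 - 7*I*g^3 + 12*g^2 - 68*I*g + 112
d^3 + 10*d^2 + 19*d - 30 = (d - 1)*(d + 5)*(d + 6)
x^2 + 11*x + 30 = (x + 5)*(x + 6)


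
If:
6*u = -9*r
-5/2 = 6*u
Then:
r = 5/18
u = -5/12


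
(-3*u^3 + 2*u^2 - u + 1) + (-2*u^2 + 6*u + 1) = -3*u^3 + 5*u + 2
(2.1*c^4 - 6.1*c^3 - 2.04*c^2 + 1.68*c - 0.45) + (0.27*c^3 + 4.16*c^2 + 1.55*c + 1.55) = 2.1*c^4 - 5.83*c^3 + 2.12*c^2 + 3.23*c + 1.1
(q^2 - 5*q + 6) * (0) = 0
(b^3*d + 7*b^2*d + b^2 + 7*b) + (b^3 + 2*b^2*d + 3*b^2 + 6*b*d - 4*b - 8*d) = b^3*d + b^3 + 9*b^2*d + 4*b^2 + 6*b*d + 3*b - 8*d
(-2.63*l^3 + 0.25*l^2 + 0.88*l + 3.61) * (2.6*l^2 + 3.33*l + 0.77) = -6.838*l^5 - 8.1079*l^4 + 1.0954*l^3 + 12.5089*l^2 + 12.6989*l + 2.7797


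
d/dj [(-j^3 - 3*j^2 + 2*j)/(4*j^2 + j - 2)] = (-4*j^4 - 2*j^3 - 5*j^2 + 12*j - 4)/(16*j^4 + 8*j^3 - 15*j^2 - 4*j + 4)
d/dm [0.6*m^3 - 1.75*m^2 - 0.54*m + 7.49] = 1.8*m^2 - 3.5*m - 0.54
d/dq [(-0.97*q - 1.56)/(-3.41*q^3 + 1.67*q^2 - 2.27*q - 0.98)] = (-6.6154*q^3 - 14.3389*q^2 + 5.2104*q - 2.5906)/(11.6281*q^6 - 11.3894*q^5 + 18.2703*q^4 - 0.898199999999999*q^3 + 1.8797*q^2 + 4.4492*q + 0.9604)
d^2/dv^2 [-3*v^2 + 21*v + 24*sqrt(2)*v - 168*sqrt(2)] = -6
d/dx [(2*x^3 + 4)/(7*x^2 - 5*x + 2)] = 2*(3*x^2*(7*x^2 - 5*x + 2) - (14*x - 5)*(x^3 + 2))/(7*x^2 - 5*x + 2)^2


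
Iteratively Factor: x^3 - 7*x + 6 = (x - 2)*(x^2 + 2*x - 3) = (x - 2)*(x - 1)*(x + 3)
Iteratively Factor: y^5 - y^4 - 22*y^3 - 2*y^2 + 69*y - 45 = (y - 5)*(y^4 + 4*y^3 - 2*y^2 - 12*y + 9) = (y - 5)*(y - 1)*(y^3 + 5*y^2 + 3*y - 9) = (y - 5)*(y - 1)*(y + 3)*(y^2 + 2*y - 3) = (y - 5)*(y - 1)*(y + 3)^2*(y - 1)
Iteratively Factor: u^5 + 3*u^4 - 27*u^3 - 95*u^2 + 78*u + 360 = (u - 5)*(u^4 + 8*u^3 + 13*u^2 - 30*u - 72) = (u - 5)*(u + 4)*(u^3 + 4*u^2 - 3*u - 18) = (u - 5)*(u - 2)*(u + 4)*(u^2 + 6*u + 9) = (u - 5)*(u - 2)*(u + 3)*(u + 4)*(u + 3)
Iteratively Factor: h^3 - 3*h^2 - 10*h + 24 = (h + 3)*(h^2 - 6*h + 8) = (h - 2)*(h + 3)*(h - 4)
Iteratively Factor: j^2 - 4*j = (j - 4)*(j)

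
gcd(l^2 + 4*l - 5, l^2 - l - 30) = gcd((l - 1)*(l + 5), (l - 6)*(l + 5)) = l + 5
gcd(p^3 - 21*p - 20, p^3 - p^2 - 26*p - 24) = p^2 + 5*p + 4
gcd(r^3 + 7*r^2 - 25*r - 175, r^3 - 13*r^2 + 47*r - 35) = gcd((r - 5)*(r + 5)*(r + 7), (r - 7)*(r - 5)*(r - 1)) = r - 5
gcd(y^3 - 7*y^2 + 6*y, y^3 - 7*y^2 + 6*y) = y^3 - 7*y^2 + 6*y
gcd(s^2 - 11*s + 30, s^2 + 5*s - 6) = 1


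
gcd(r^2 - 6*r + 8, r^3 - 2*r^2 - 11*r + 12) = r - 4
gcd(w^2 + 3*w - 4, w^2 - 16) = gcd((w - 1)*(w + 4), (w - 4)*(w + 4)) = w + 4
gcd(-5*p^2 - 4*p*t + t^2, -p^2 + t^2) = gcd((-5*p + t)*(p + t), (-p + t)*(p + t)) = p + t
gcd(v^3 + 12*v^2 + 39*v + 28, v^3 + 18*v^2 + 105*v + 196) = v^2 + 11*v + 28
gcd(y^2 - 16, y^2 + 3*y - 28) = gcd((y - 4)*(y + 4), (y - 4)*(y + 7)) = y - 4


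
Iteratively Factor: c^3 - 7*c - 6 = (c + 2)*(c^2 - 2*c - 3) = (c - 3)*(c + 2)*(c + 1)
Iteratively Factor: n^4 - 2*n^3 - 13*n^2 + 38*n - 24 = (n - 2)*(n^3 - 13*n + 12) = (n - 2)*(n - 1)*(n^2 + n - 12) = (n - 2)*(n - 1)*(n + 4)*(n - 3)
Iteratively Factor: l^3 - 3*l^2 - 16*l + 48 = (l + 4)*(l^2 - 7*l + 12) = (l - 3)*(l + 4)*(l - 4)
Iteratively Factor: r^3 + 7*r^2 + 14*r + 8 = (r + 1)*(r^2 + 6*r + 8) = (r + 1)*(r + 2)*(r + 4)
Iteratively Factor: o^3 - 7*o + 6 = (o - 1)*(o^2 + o - 6) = (o - 2)*(o - 1)*(o + 3)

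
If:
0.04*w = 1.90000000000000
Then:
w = 47.50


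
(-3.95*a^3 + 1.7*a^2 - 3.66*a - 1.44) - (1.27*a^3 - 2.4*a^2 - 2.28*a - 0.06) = -5.22*a^3 + 4.1*a^2 - 1.38*a - 1.38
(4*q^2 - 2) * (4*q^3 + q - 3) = 16*q^5 - 4*q^3 - 12*q^2 - 2*q + 6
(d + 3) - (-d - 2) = 2*d + 5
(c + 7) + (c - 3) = 2*c + 4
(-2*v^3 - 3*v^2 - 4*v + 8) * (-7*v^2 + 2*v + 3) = 14*v^5 + 17*v^4 + 16*v^3 - 73*v^2 + 4*v + 24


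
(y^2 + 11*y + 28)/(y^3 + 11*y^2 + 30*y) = (y^2 + 11*y + 28)/(y*(y^2 + 11*y + 30))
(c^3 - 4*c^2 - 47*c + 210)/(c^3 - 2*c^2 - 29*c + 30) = (c^2 + 2*c - 35)/(c^2 + 4*c - 5)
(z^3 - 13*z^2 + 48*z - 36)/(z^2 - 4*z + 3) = (z^2 - 12*z + 36)/(z - 3)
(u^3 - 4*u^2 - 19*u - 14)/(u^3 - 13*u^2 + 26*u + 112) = (u + 1)/(u - 8)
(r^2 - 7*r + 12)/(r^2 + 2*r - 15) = (r - 4)/(r + 5)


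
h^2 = h^2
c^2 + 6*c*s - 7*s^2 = (c - s)*(c + 7*s)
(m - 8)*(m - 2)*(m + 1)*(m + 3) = m^4 - 6*m^3 - 21*m^2 + 34*m + 48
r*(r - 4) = r^2 - 4*r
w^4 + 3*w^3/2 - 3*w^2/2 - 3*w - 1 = (w + 1/2)*(w + 1)*(w - sqrt(2))*(w + sqrt(2))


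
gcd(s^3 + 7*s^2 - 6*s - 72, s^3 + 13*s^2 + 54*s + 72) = s^2 + 10*s + 24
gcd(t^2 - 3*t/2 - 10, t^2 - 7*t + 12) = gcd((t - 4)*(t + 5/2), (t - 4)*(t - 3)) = t - 4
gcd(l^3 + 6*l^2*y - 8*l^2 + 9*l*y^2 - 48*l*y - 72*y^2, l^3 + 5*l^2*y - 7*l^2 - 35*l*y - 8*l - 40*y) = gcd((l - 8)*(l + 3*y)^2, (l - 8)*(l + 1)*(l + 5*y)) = l - 8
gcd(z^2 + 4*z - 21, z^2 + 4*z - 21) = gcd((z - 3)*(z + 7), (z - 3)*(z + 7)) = z^2 + 4*z - 21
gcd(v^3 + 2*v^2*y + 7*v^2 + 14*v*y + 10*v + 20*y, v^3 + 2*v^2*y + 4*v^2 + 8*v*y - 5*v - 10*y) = v^2 + 2*v*y + 5*v + 10*y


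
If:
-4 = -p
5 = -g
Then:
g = -5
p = 4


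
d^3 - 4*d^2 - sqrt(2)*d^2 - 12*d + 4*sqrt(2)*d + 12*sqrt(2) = (d - 6)*(d + 2)*(d - sqrt(2))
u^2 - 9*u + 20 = (u - 5)*(u - 4)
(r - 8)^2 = r^2 - 16*r + 64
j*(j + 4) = j^2 + 4*j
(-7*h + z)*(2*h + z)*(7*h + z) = -98*h^3 - 49*h^2*z + 2*h*z^2 + z^3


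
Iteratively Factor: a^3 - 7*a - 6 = (a + 1)*(a^2 - a - 6) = (a - 3)*(a + 1)*(a + 2)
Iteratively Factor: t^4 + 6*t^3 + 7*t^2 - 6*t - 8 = (t + 1)*(t^3 + 5*t^2 + 2*t - 8) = (t + 1)*(t + 2)*(t^2 + 3*t - 4) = (t - 1)*(t + 1)*(t + 2)*(t + 4)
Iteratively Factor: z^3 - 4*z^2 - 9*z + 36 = (z - 3)*(z^2 - z - 12) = (z - 4)*(z - 3)*(z + 3)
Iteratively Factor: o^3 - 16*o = (o + 4)*(o^2 - 4*o) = (o - 4)*(o + 4)*(o)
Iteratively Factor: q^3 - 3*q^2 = (q)*(q^2 - 3*q) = q^2*(q - 3)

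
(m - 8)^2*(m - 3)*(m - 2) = m^4 - 21*m^3 + 150*m^2 - 416*m + 384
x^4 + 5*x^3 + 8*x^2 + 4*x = x*(x + 1)*(x + 2)^2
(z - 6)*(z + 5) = z^2 - z - 30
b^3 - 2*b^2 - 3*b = b*(b - 3)*(b + 1)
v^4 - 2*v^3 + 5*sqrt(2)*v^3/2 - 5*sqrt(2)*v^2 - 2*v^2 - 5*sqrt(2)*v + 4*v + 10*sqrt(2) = (v - 2)*(v - sqrt(2))*(v + sqrt(2))*(v + 5*sqrt(2)/2)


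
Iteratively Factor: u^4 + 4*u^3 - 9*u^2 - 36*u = (u - 3)*(u^3 + 7*u^2 + 12*u) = (u - 3)*(u + 3)*(u^2 + 4*u) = (u - 3)*(u + 3)*(u + 4)*(u)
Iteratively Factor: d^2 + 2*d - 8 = (d - 2)*(d + 4)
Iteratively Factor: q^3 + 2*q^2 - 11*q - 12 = (q + 4)*(q^2 - 2*q - 3) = (q + 1)*(q + 4)*(q - 3)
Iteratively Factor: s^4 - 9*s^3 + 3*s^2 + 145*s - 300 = (s - 5)*(s^3 - 4*s^2 - 17*s + 60) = (s - 5)^2*(s^2 + s - 12) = (s - 5)^2*(s - 3)*(s + 4)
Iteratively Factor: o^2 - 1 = (o - 1)*(o + 1)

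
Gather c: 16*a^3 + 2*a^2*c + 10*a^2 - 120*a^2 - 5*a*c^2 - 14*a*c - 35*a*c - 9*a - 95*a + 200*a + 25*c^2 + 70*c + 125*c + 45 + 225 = 16*a^3 - 110*a^2 + 96*a + c^2*(25 - 5*a) + c*(2*a^2 - 49*a + 195) + 270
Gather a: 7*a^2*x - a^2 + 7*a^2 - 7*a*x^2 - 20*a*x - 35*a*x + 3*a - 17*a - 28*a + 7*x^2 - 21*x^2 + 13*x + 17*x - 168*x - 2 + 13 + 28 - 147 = a^2*(7*x + 6) + a*(-7*x^2 - 55*x - 42) - 14*x^2 - 138*x - 108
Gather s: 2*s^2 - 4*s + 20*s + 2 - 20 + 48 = 2*s^2 + 16*s + 30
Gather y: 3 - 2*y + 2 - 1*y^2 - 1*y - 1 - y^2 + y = -2*y^2 - 2*y + 4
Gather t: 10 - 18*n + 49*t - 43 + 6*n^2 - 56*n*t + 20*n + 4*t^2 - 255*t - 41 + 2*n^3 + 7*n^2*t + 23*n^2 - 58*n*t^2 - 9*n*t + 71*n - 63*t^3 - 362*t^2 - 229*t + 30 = 2*n^3 + 29*n^2 + 73*n - 63*t^3 + t^2*(-58*n - 358) + t*(7*n^2 - 65*n - 435) - 44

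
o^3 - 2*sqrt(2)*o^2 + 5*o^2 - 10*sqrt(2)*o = o*(o + 5)*(o - 2*sqrt(2))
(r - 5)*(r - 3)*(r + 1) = r^3 - 7*r^2 + 7*r + 15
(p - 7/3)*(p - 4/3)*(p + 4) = p^3 + p^2/3 - 104*p/9 + 112/9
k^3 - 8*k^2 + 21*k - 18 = (k - 3)^2*(k - 2)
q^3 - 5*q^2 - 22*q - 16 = (q - 8)*(q + 1)*(q + 2)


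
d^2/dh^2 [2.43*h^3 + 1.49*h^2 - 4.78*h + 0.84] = 14.58*h + 2.98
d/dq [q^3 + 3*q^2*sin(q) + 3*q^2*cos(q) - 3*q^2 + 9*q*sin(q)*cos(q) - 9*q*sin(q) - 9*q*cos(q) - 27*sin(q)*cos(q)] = 3*sqrt(2)*q^2*cos(q + pi/4) + 3*q^2 + 15*q*sin(q) - 3*q*cos(q) + 9*q*cos(2*q) - 6*q + 9*sin(2*q)/2 - 9*sqrt(2)*sin(q + pi/4) - 27*cos(2*q)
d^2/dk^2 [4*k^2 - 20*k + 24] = 8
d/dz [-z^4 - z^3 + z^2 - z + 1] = -4*z^3 - 3*z^2 + 2*z - 1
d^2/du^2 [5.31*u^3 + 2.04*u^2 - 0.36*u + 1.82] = 31.86*u + 4.08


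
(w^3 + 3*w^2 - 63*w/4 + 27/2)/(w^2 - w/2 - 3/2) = (w^2 + 9*w/2 - 9)/(w + 1)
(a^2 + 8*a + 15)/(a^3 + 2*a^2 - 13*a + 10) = (a + 3)/(a^2 - 3*a + 2)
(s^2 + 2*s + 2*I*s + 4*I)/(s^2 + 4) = (s + 2)/(s - 2*I)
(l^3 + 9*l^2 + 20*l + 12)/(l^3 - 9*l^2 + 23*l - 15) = (l^3 + 9*l^2 + 20*l + 12)/(l^3 - 9*l^2 + 23*l - 15)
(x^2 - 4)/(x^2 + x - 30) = (x^2 - 4)/(x^2 + x - 30)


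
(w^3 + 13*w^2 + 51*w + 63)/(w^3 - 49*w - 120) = (w^2 + 10*w + 21)/(w^2 - 3*w - 40)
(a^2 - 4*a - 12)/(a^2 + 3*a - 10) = (a^2 - 4*a - 12)/(a^2 + 3*a - 10)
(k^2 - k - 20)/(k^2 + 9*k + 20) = (k - 5)/(k + 5)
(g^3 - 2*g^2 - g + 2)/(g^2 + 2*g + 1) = (g^2 - 3*g + 2)/(g + 1)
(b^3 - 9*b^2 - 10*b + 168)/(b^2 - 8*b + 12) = (b^2 - 3*b - 28)/(b - 2)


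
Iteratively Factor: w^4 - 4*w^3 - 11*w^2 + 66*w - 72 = (w - 3)*(w^3 - w^2 - 14*w + 24) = (w - 3)*(w + 4)*(w^2 - 5*w + 6) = (w - 3)^2*(w + 4)*(w - 2)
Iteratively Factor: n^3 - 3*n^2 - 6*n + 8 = (n - 4)*(n^2 + n - 2) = (n - 4)*(n + 2)*(n - 1)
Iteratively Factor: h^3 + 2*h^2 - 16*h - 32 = (h + 4)*(h^2 - 2*h - 8) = (h + 2)*(h + 4)*(h - 4)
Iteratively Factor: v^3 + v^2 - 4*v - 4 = (v + 2)*(v^2 - v - 2) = (v + 1)*(v + 2)*(v - 2)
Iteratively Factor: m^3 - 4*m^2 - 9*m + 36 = (m - 3)*(m^2 - m - 12) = (m - 4)*(m - 3)*(m + 3)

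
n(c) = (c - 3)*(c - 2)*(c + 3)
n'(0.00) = -9.00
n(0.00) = 18.00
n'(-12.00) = 471.00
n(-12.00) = -1890.00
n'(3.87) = 20.45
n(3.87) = 11.18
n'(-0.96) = -2.40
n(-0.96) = 23.91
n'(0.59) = -10.32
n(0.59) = 12.20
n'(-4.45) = 68.21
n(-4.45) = -69.68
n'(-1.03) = -1.70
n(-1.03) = 24.06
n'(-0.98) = -2.20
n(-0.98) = 23.96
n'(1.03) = -9.94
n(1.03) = 7.70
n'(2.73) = 2.44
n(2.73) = -1.13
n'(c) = (c - 3)*(c - 2) + (c - 3)*(c + 3) + (c - 2)*(c + 3)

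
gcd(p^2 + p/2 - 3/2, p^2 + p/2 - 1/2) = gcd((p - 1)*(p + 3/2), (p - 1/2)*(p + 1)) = 1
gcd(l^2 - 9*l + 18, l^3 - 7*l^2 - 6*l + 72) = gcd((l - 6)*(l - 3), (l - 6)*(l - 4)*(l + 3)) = l - 6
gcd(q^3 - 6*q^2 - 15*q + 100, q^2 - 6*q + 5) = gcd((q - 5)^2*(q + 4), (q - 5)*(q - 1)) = q - 5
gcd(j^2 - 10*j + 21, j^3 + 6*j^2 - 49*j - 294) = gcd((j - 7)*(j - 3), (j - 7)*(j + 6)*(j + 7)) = j - 7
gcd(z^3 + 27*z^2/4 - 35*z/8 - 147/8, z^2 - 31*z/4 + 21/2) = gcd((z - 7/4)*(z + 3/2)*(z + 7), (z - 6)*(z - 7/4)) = z - 7/4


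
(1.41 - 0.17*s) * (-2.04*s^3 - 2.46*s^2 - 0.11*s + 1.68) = 0.3468*s^4 - 2.4582*s^3 - 3.4499*s^2 - 0.4407*s + 2.3688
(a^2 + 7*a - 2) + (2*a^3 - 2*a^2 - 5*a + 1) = 2*a^3 - a^2 + 2*a - 1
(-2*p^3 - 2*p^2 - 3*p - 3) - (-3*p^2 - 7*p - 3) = -2*p^3 + p^2 + 4*p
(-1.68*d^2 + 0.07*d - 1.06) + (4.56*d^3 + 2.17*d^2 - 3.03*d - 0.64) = 4.56*d^3 + 0.49*d^2 - 2.96*d - 1.7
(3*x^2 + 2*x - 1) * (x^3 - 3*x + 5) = 3*x^5 + 2*x^4 - 10*x^3 + 9*x^2 + 13*x - 5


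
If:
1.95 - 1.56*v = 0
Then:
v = 1.25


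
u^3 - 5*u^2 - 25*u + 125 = (u - 5)^2*(u + 5)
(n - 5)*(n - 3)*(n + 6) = n^3 - 2*n^2 - 33*n + 90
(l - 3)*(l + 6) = l^2 + 3*l - 18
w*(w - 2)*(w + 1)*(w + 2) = w^4 + w^3 - 4*w^2 - 4*w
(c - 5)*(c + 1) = c^2 - 4*c - 5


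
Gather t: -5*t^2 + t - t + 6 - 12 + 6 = -5*t^2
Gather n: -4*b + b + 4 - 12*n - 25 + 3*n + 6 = -3*b - 9*n - 15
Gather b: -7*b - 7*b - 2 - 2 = -14*b - 4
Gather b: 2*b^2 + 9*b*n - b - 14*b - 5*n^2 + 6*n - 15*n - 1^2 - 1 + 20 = 2*b^2 + b*(9*n - 15) - 5*n^2 - 9*n + 18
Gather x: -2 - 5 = -7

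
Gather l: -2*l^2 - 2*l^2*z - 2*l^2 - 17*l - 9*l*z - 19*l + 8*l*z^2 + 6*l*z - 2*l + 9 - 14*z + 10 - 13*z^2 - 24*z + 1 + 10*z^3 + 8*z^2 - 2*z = l^2*(-2*z - 4) + l*(8*z^2 - 3*z - 38) + 10*z^3 - 5*z^2 - 40*z + 20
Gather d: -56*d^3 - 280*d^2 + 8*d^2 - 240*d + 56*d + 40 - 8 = -56*d^3 - 272*d^2 - 184*d + 32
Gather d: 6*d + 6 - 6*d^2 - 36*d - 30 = -6*d^2 - 30*d - 24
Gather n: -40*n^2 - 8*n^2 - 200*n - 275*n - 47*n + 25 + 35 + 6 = -48*n^2 - 522*n + 66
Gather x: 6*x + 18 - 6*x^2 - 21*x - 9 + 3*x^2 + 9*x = -3*x^2 - 6*x + 9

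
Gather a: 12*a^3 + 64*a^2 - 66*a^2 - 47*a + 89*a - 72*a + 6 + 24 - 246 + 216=12*a^3 - 2*a^2 - 30*a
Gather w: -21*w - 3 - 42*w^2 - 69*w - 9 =-42*w^2 - 90*w - 12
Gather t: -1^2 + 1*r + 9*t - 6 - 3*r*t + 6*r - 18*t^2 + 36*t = 7*r - 18*t^2 + t*(45 - 3*r) - 7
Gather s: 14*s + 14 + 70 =14*s + 84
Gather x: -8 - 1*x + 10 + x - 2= 0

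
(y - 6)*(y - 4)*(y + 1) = y^3 - 9*y^2 + 14*y + 24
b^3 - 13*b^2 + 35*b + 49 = (b - 7)^2*(b + 1)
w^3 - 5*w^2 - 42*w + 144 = (w - 8)*(w - 3)*(w + 6)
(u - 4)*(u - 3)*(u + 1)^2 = u^4 - 5*u^3 - u^2 + 17*u + 12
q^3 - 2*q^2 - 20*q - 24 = (q - 6)*(q + 2)^2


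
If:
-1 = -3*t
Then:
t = 1/3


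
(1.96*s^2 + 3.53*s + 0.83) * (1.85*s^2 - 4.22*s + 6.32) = 3.626*s^4 - 1.7407*s^3 - 0.973899999999997*s^2 + 18.807*s + 5.2456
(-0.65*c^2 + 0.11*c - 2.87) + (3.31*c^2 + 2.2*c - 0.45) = 2.66*c^2 + 2.31*c - 3.32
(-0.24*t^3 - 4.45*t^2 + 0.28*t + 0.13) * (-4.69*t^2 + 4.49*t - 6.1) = 1.1256*t^5 + 19.7929*t^4 - 19.8297*t^3 + 27.7925*t^2 - 1.1243*t - 0.793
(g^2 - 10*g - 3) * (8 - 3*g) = -3*g^3 + 38*g^2 - 71*g - 24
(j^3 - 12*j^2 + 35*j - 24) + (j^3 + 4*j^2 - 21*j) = 2*j^3 - 8*j^2 + 14*j - 24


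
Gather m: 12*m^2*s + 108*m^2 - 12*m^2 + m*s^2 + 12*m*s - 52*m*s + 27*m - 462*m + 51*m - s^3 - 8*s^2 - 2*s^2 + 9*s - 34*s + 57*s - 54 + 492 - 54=m^2*(12*s + 96) + m*(s^2 - 40*s - 384) - s^3 - 10*s^2 + 32*s + 384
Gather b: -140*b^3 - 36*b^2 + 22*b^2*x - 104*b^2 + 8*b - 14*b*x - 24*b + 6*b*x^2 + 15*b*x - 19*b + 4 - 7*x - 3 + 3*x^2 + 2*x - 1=-140*b^3 + b^2*(22*x - 140) + b*(6*x^2 + x - 35) + 3*x^2 - 5*x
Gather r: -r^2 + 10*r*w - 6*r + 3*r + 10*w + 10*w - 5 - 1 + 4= -r^2 + r*(10*w - 3) + 20*w - 2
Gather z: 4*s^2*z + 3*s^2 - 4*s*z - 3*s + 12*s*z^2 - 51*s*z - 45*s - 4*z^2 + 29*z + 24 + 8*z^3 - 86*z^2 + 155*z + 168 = 3*s^2 - 48*s + 8*z^3 + z^2*(12*s - 90) + z*(4*s^2 - 55*s + 184) + 192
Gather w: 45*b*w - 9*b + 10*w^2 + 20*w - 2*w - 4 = -9*b + 10*w^2 + w*(45*b + 18) - 4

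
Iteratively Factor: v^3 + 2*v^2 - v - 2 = (v + 2)*(v^2 - 1) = (v - 1)*(v + 2)*(v + 1)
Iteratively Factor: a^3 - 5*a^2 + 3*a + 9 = (a - 3)*(a^2 - 2*a - 3) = (a - 3)^2*(a + 1)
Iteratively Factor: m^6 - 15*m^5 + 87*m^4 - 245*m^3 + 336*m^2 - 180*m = (m - 5)*(m^5 - 10*m^4 + 37*m^3 - 60*m^2 + 36*m) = (m - 5)*(m - 2)*(m^4 - 8*m^3 + 21*m^2 - 18*m) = m*(m - 5)*(m - 2)*(m^3 - 8*m^2 + 21*m - 18) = m*(m - 5)*(m - 2)^2*(m^2 - 6*m + 9) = m*(m - 5)*(m - 3)*(m - 2)^2*(m - 3)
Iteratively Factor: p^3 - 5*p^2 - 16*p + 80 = (p - 4)*(p^2 - p - 20) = (p - 5)*(p - 4)*(p + 4)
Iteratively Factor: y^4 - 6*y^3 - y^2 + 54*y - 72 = (y - 3)*(y^3 - 3*y^2 - 10*y + 24) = (y - 4)*(y - 3)*(y^2 + y - 6) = (y - 4)*(y - 3)*(y + 3)*(y - 2)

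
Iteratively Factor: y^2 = (y)*(y)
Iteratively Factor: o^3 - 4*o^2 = (o)*(o^2 - 4*o) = o*(o - 4)*(o)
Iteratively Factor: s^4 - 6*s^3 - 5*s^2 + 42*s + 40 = (s - 4)*(s^3 - 2*s^2 - 13*s - 10) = (s - 5)*(s - 4)*(s^2 + 3*s + 2) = (s - 5)*(s - 4)*(s + 2)*(s + 1)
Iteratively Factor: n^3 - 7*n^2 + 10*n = (n - 2)*(n^2 - 5*n) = n*(n - 2)*(n - 5)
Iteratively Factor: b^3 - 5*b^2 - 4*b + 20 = (b + 2)*(b^2 - 7*b + 10) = (b - 5)*(b + 2)*(b - 2)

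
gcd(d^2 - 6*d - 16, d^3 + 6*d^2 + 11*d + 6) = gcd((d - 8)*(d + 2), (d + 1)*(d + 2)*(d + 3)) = d + 2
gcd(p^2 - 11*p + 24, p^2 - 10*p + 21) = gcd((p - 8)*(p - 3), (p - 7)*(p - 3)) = p - 3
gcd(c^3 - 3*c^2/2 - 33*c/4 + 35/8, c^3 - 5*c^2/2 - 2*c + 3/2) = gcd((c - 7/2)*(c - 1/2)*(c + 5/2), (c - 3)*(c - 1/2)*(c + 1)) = c - 1/2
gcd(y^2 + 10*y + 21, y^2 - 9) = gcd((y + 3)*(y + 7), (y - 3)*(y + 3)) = y + 3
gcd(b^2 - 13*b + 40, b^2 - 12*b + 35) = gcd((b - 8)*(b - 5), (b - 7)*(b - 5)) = b - 5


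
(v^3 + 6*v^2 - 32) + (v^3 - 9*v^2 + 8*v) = 2*v^3 - 3*v^2 + 8*v - 32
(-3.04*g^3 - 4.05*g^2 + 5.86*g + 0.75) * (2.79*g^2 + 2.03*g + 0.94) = -8.4816*g^5 - 17.4707*g^4 + 5.2703*g^3 + 10.1813*g^2 + 7.0309*g + 0.705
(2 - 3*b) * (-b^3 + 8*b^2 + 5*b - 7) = 3*b^4 - 26*b^3 + b^2 + 31*b - 14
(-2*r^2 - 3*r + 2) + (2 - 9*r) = -2*r^2 - 12*r + 4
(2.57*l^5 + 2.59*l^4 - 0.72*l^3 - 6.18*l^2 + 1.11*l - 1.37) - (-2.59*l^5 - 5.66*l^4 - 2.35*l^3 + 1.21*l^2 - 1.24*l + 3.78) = 5.16*l^5 + 8.25*l^4 + 1.63*l^3 - 7.39*l^2 + 2.35*l - 5.15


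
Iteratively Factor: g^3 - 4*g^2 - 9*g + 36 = (g + 3)*(g^2 - 7*g + 12) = (g - 4)*(g + 3)*(g - 3)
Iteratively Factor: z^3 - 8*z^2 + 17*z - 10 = (z - 2)*(z^2 - 6*z + 5) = (z - 2)*(z - 1)*(z - 5)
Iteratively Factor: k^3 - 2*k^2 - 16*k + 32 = (k - 2)*(k^2 - 16) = (k - 2)*(k + 4)*(k - 4)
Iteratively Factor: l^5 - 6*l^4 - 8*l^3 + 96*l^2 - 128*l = (l - 4)*(l^4 - 2*l^3 - 16*l^2 + 32*l) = (l - 4)*(l - 2)*(l^3 - 16*l) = (l - 4)^2*(l - 2)*(l^2 + 4*l) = l*(l - 4)^2*(l - 2)*(l + 4)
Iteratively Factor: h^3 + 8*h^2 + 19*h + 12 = (h + 1)*(h^2 + 7*h + 12) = (h + 1)*(h + 3)*(h + 4)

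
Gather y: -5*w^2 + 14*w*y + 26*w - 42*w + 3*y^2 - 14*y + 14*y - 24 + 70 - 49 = -5*w^2 + 14*w*y - 16*w + 3*y^2 - 3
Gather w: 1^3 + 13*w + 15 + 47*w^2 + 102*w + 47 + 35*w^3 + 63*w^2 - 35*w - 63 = 35*w^3 + 110*w^2 + 80*w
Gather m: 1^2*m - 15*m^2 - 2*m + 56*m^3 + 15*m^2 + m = 56*m^3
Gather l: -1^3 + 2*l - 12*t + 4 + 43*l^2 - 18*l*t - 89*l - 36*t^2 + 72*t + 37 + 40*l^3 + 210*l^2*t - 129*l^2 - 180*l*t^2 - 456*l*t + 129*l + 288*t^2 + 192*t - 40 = 40*l^3 + l^2*(210*t - 86) + l*(-180*t^2 - 474*t + 42) + 252*t^2 + 252*t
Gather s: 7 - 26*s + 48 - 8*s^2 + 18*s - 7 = -8*s^2 - 8*s + 48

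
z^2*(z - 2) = z^3 - 2*z^2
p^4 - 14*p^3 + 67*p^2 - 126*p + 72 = (p - 6)*(p - 4)*(p - 3)*(p - 1)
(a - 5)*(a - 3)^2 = a^3 - 11*a^2 + 39*a - 45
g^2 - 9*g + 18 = (g - 6)*(g - 3)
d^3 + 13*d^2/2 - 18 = (d - 3/2)*(d + 2)*(d + 6)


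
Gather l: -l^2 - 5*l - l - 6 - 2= -l^2 - 6*l - 8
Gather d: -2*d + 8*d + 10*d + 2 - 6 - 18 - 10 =16*d - 32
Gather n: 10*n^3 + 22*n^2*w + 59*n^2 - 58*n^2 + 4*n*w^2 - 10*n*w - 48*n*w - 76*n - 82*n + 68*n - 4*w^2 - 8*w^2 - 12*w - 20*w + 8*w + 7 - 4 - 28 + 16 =10*n^3 + n^2*(22*w + 1) + n*(4*w^2 - 58*w - 90) - 12*w^2 - 24*w - 9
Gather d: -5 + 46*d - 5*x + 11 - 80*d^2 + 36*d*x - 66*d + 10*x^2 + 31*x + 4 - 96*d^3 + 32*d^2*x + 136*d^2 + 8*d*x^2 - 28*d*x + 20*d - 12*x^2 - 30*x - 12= -96*d^3 + d^2*(32*x + 56) + d*(8*x^2 + 8*x) - 2*x^2 - 4*x - 2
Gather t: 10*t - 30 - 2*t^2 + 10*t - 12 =-2*t^2 + 20*t - 42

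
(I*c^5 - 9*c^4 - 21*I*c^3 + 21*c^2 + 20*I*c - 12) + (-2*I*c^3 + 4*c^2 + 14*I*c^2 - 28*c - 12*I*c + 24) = I*c^5 - 9*c^4 - 23*I*c^3 + 25*c^2 + 14*I*c^2 - 28*c + 8*I*c + 12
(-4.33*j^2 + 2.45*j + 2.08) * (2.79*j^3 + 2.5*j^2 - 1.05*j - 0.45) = -12.0807*j^5 - 3.9895*j^4 + 16.4747*j^3 + 4.576*j^2 - 3.2865*j - 0.936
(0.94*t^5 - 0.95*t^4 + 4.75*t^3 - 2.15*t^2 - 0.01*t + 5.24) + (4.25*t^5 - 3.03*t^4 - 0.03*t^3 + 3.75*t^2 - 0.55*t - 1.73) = 5.19*t^5 - 3.98*t^4 + 4.72*t^3 + 1.6*t^2 - 0.56*t + 3.51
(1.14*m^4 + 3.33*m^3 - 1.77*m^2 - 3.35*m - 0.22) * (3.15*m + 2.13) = 3.591*m^5 + 12.9177*m^4 + 1.5174*m^3 - 14.3226*m^2 - 7.8285*m - 0.4686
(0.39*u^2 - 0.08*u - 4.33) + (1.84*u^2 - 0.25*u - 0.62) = 2.23*u^2 - 0.33*u - 4.95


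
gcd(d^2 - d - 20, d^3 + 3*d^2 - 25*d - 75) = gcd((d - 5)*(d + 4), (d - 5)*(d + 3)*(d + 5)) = d - 5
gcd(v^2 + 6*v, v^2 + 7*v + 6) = v + 6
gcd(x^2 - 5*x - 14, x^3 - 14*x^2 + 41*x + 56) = x - 7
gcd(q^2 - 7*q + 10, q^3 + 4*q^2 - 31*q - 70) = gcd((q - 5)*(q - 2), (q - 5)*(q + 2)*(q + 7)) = q - 5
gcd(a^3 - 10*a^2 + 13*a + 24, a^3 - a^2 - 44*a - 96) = a - 8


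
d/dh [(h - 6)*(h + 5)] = 2*h - 1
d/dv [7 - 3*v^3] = -9*v^2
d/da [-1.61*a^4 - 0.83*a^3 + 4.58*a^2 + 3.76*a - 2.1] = -6.44*a^3 - 2.49*a^2 + 9.16*a + 3.76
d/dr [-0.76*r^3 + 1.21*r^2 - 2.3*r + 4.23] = -2.28*r^2 + 2.42*r - 2.3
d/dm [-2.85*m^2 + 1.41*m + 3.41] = 1.41 - 5.7*m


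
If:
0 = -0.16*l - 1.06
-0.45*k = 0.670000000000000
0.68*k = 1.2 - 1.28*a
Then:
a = 1.73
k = -1.49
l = -6.62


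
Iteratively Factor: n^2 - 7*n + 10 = (n - 2)*(n - 5)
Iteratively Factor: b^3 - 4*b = (b)*(b^2 - 4) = b*(b + 2)*(b - 2)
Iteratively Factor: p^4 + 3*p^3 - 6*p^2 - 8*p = (p + 4)*(p^3 - p^2 - 2*p) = (p - 2)*(p + 4)*(p^2 + p) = (p - 2)*(p + 1)*(p + 4)*(p)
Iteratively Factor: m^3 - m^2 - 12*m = (m - 4)*(m^2 + 3*m) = m*(m - 4)*(m + 3)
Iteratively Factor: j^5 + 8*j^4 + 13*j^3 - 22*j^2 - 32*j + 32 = (j + 2)*(j^4 + 6*j^3 + j^2 - 24*j + 16) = (j - 1)*(j + 2)*(j^3 + 7*j^2 + 8*j - 16) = (j - 1)*(j + 2)*(j + 4)*(j^2 + 3*j - 4) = (j - 1)^2*(j + 2)*(j + 4)*(j + 4)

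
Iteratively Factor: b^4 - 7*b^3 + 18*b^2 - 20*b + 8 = (b - 2)*(b^3 - 5*b^2 + 8*b - 4) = (b - 2)*(b - 1)*(b^2 - 4*b + 4) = (b - 2)^2*(b - 1)*(b - 2)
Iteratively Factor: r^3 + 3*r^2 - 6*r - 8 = (r - 2)*(r^2 + 5*r + 4) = (r - 2)*(r + 4)*(r + 1)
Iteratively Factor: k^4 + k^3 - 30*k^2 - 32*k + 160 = (k - 2)*(k^3 + 3*k^2 - 24*k - 80) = (k - 2)*(k + 4)*(k^2 - k - 20) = (k - 2)*(k + 4)^2*(k - 5)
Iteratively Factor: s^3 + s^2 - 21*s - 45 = (s + 3)*(s^2 - 2*s - 15) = (s + 3)^2*(s - 5)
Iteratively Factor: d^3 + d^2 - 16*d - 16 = (d + 1)*(d^2 - 16) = (d + 1)*(d + 4)*(d - 4)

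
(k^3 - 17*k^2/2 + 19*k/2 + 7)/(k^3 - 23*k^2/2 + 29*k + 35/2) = (k - 2)/(k - 5)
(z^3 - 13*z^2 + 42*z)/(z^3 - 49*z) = (z - 6)/(z + 7)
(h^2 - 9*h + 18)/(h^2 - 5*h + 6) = (h - 6)/(h - 2)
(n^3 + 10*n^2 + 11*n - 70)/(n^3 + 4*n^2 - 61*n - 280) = (n - 2)/(n - 8)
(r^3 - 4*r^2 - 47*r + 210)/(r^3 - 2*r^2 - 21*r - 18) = (r^2 + 2*r - 35)/(r^2 + 4*r + 3)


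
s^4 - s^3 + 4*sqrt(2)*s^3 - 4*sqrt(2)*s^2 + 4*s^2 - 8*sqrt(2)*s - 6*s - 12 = (s - 2)*(s + 1)*(s + sqrt(2))*(s + 3*sqrt(2))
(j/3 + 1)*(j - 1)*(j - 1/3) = j^3/3 + 5*j^2/9 - 11*j/9 + 1/3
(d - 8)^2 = d^2 - 16*d + 64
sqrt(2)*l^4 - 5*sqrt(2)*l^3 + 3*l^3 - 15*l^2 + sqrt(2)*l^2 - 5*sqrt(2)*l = l*(l - 5)*(l + sqrt(2))*(sqrt(2)*l + 1)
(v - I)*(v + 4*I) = v^2 + 3*I*v + 4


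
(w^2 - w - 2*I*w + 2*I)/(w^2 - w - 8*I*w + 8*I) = (w - 2*I)/(w - 8*I)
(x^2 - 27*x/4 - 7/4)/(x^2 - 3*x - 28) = (x + 1/4)/(x + 4)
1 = 1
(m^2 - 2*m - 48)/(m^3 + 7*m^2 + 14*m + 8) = (m^2 - 2*m - 48)/(m^3 + 7*m^2 + 14*m + 8)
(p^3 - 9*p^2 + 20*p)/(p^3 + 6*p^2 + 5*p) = (p^2 - 9*p + 20)/(p^2 + 6*p + 5)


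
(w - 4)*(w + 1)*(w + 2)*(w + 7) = w^4 + 6*w^3 - 17*w^2 - 78*w - 56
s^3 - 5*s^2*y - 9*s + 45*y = (s - 3)*(s + 3)*(s - 5*y)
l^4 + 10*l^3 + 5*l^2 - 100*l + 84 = (l - 2)*(l - 1)*(l + 6)*(l + 7)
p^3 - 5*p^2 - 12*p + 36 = (p - 6)*(p - 2)*(p + 3)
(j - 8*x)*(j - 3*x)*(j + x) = j^3 - 10*j^2*x + 13*j*x^2 + 24*x^3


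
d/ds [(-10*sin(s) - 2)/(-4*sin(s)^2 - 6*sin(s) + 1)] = 2*(-8*sin(s) + 10*cos(2*s) - 21)*cos(s)/(4*sin(s)^2 + 6*sin(s) - 1)^2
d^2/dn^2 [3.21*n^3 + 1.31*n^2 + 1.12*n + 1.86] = 19.26*n + 2.62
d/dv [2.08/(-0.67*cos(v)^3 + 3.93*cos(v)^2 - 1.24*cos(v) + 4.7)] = (-4.1808*cos(v)^2 + 16.3488*cos(v) - 2.5792)*sin(v)/(0.67*cos(v)^3 - 3.93*cos(v)^2 + 1.24*cos(v) - 4.7)^2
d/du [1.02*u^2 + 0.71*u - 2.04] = 2.04*u + 0.71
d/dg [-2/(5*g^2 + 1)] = 20*g/(5*g^2 + 1)^2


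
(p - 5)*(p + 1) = p^2 - 4*p - 5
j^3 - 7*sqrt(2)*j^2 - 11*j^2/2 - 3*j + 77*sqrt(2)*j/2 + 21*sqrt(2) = (j - 6)*(j + 1/2)*(j - 7*sqrt(2))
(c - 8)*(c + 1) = c^2 - 7*c - 8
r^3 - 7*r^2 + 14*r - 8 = (r - 4)*(r - 2)*(r - 1)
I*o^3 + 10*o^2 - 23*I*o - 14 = (o - 7*I)*(o - 2*I)*(I*o + 1)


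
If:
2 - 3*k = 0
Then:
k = 2/3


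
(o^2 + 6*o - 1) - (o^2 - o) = 7*o - 1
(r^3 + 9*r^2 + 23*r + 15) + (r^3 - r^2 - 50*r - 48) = 2*r^3 + 8*r^2 - 27*r - 33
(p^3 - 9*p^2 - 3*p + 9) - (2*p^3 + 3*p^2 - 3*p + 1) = -p^3 - 12*p^2 + 8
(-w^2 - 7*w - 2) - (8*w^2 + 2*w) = -9*w^2 - 9*w - 2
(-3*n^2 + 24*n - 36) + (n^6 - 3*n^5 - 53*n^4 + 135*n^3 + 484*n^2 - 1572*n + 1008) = n^6 - 3*n^5 - 53*n^4 + 135*n^3 + 481*n^2 - 1548*n + 972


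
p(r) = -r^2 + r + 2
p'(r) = 1 - 2*r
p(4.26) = -11.89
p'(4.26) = -7.52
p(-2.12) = -4.61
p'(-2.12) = 5.24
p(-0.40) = 1.44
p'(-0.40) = 1.80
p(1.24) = 1.70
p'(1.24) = -1.48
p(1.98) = 0.06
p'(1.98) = -2.96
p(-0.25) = 1.69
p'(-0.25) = 1.50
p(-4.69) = -24.69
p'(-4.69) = 10.38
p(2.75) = -2.81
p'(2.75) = -4.50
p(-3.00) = -10.00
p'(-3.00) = 7.00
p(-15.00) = -238.00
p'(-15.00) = 31.00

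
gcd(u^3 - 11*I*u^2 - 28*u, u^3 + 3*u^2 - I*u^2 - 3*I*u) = u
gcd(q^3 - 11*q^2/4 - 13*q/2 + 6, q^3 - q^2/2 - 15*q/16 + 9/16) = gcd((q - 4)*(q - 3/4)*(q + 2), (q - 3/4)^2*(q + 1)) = q - 3/4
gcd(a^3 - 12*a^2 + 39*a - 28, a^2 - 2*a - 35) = a - 7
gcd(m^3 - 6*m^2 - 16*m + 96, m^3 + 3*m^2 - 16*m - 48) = m^2 - 16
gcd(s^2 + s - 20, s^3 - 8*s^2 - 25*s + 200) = s + 5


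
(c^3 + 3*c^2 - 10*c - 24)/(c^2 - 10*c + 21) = (c^2 + 6*c + 8)/(c - 7)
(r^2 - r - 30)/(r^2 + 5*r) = (r - 6)/r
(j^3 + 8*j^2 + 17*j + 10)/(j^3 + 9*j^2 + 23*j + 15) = (j + 2)/(j + 3)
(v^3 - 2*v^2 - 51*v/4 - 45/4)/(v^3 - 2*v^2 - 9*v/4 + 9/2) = (2*v^2 - 7*v - 15)/(2*v^2 - 7*v + 6)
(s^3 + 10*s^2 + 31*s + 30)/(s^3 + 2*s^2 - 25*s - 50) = (s + 3)/(s - 5)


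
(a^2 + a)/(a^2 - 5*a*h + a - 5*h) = a/(a - 5*h)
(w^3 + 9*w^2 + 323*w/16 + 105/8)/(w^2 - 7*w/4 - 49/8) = (4*w^2 + 29*w + 30)/(2*(2*w - 7))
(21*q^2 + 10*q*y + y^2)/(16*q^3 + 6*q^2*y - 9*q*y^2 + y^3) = (21*q^2 + 10*q*y + y^2)/(16*q^3 + 6*q^2*y - 9*q*y^2 + y^3)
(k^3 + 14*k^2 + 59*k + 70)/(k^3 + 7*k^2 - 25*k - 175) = (k + 2)/(k - 5)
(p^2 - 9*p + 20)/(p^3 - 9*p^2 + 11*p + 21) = (p^2 - 9*p + 20)/(p^3 - 9*p^2 + 11*p + 21)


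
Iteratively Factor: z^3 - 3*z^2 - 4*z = (z + 1)*(z^2 - 4*z) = (z - 4)*(z + 1)*(z)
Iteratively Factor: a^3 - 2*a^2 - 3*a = (a - 3)*(a^2 + a) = a*(a - 3)*(a + 1)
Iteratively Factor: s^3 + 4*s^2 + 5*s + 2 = (s + 1)*(s^2 + 3*s + 2) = (s + 1)*(s + 2)*(s + 1)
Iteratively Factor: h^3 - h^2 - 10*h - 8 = (h + 2)*(h^2 - 3*h - 4) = (h - 4)*(h + 2)*(h + 1)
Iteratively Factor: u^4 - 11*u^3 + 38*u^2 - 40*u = (u - 5)*(u^3 - 6*u^2 + 8*u) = (u - 5)*(u - 2)*(u^2 - 4*u) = u*(u - 5)*(u - 2)*(u - 4)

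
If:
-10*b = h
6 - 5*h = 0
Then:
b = -3/25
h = 6/5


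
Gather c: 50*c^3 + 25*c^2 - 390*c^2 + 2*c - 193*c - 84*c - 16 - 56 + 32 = 50*c^3 - 365*c^2 - 275*c - 40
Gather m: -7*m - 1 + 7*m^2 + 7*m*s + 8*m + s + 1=7*m^2 + m*(7*s + 1) + s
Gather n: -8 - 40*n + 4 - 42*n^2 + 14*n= -42*n^2 - 26*n - 4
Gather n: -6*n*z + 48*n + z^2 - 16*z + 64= n*(48 - 6*z) + z^2 - 16*z + 64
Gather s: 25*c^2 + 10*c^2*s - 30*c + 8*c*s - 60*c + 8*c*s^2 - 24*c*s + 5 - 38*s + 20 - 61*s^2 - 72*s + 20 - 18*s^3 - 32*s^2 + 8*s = 25*c^2 - 90*c - 18*s^3 + s^2*(8*c - 93) + s*(10*c^2 - 16*c - 102) + 45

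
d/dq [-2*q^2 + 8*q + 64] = 8 - 4*q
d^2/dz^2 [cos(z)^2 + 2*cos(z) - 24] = -2*cos(z) - 2*cos(2*z)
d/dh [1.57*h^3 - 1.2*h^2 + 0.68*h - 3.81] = 4.71*h^2 - 2.4*h + 0.68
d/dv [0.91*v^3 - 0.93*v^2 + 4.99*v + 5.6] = 2.73*v^2 - 1.86*v + 4.99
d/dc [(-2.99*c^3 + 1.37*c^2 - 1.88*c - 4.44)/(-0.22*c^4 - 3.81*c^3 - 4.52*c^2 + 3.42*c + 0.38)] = (-0.6578*c^6 + 0.602800000000002*c^5 + 17.4937*c^4 - 38.6844*c^3 - 57.97*c^2 - 39.0964*c + 14.4704)/(0.0484*c^8 + 1.6764*c^7 + 16.5049*c^6 + 32.9376*c^5 - 5.79720000000001*c^4 - 33.8124*c^3 + 8.2612*c^2 + 2.5992*c + 0.1444)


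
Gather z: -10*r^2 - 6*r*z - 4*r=-10*r^2 - 6*r*z - 4*r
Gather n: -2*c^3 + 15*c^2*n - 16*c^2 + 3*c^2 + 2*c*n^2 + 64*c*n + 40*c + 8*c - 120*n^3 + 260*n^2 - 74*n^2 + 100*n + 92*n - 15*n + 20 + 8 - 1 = -2*c^3 - 13*c^2 + 48*c - 120*n^3 + n^2*(2*c + 186) + n*(15*c^2 + 64*c + 177) + 27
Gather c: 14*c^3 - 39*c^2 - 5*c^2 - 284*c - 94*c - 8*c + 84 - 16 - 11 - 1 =14*c^3 - 44*c^2 - 386*c + 56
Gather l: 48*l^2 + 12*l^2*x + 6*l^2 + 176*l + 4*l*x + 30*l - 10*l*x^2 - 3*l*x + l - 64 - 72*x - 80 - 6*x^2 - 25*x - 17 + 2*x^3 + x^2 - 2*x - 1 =l^2*(12*x + 54) + l*(-10*x^2 + x + 207) + 2*x^3 - 5*x^2 - 99*x - 162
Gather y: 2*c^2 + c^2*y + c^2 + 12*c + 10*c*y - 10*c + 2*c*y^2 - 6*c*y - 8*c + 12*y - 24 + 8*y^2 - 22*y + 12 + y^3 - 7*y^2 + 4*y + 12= 3*c^2 - 6*c + y^3 + y^2*(2*c + 1) + y*(c^2 + 4*c - 6)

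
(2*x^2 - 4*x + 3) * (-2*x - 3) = -4*x^3 + 2*x^2 + 6*x - 9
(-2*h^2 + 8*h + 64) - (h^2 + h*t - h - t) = -3*h^2 - h*t + 9*h + t + 64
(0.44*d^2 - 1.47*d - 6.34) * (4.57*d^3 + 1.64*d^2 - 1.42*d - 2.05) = 2.0108*d^5 - 5.9963*d^4 - 32.0094*d^3 - 9.2122*d^2 + 12.0163*d + 12.997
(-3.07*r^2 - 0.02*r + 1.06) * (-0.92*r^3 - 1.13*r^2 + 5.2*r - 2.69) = 2.8244*r^5 + 3.4875*r^4 - 16.9166*r^3 + 6.9565*r^2 + 5.5658*r - 2.8514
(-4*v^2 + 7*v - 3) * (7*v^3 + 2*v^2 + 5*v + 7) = -28*v^5 + 41*v^4 - 27*v^3 + v^2 + 34*v - 21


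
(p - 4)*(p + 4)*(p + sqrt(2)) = p^3 + sqrt(2)*p^2 - 16*p - 16*sqrt(2)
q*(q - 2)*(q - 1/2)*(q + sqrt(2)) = q^4 - 5*q^3/2 + sqrt(2)*q^3 - 5*sqrt(2)*q^2/2 + q^2 + sqrt(2)*q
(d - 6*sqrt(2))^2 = d^2 - 12*sqrt(2)*d + 72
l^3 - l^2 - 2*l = l*(l - 2)*(l + 1)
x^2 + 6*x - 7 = (x - 1)*(x + 7)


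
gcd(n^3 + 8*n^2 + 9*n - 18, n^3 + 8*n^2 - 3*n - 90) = n + 6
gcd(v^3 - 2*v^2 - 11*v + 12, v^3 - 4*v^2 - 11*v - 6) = 1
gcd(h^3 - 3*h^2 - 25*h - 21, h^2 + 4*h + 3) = h^2 + 4*h + 3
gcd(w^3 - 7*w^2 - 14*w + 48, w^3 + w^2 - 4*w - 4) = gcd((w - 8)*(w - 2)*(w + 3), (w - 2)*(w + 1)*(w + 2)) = w - 2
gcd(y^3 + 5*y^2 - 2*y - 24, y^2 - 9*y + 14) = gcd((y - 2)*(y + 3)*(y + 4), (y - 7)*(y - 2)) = y - 2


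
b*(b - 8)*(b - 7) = b^3 - 15*b^2 + 56*b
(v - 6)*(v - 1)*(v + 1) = v^3 - 6*v^2 - v + 6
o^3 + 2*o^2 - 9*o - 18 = (o - 3)*(o + 2)*(o + 3)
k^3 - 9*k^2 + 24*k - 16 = (k - 4)^2*(k - 1)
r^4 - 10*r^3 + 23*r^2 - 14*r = r*(r - 7)*(r - 2)*(r - 1)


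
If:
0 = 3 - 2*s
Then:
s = 3/2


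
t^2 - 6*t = t*(t - 6)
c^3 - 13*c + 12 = (c - 3)*(c - 1)*(c + 4)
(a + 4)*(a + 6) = a^2 + 10*a + 24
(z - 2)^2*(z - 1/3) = z^3 - 13*z^2/3 + 16*z/3 - 4/3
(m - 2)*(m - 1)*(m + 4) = m^3 + m^2 - 10*m + 8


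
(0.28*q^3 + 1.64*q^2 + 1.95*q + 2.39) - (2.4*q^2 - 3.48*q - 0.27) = 0.28*q^3 - 0.76*q^2 + 5.43*q + 2.66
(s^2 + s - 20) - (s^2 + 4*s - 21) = 1 - 3*s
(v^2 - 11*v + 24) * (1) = v^2 - 11*v + 24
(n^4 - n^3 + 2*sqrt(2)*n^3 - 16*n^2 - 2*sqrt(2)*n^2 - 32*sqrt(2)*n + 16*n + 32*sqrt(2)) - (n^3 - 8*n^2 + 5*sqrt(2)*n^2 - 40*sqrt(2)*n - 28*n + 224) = n^4 - 2*n^3 + 2*sqrt(2)*n^3 - 7*sqrt(2)*n^2 - 8*n^2 + 8*sqrt(2)*n + 44*n - 224 + 32*sqrt(2)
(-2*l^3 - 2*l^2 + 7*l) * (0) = 0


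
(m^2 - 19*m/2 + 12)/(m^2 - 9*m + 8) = (m - 3/2)/(m - 1)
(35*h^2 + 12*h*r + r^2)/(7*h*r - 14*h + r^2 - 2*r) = (5*h + r)/(r - 2)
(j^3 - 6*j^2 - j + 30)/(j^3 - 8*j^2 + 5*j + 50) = (j - 3)/(j - 5)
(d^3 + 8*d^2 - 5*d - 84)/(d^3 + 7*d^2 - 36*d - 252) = (d^2 + d - 12)/(d^2 - 36)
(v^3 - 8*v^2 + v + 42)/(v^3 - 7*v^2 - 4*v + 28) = (v - 3)/(v - 2)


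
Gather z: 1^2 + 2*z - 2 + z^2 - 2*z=z^2 - 1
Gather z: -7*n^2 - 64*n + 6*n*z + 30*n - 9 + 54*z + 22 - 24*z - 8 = -7*n^2 - 34*n + z*(6*n + 30) + 5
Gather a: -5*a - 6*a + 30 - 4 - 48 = -11*a - 22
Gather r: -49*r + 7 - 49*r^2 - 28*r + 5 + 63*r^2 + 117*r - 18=14*r^2 + 40*r - 6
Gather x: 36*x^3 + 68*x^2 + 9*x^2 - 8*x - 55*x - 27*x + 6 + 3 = 36*x^3 + 77*x^2 - 90*x + 9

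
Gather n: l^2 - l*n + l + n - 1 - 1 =l^2 + l + n*(1 - l) - 2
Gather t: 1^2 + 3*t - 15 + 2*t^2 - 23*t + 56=2*t^2 - 20*t + 42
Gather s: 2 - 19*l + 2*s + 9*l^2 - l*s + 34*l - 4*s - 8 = 9*l^2 + 15*l + s*(-l - 2) - 6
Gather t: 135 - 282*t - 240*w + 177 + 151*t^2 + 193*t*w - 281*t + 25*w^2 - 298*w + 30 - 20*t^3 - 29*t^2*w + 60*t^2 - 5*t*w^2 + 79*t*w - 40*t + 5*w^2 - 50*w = -20*t^3 + t^2*(211 - 29*w) + t*(-5*w^2 + 272*w - 603) + 30*w^2 - 588*w + 342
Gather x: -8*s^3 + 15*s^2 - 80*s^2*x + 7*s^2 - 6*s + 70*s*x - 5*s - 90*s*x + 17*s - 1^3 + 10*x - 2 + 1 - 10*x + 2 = -8*s^3 + 22*s^2 + 6*s + x*(-80*s^2 - 20*s)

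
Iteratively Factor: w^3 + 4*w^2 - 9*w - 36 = (w - 3)*(w^2 + 7*w + 12) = (w - 3)*(w + 4)*(w + 3)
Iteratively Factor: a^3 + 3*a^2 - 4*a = (a)*(a^2 + 3*a - 4) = a*(a - 1)*(a + 4)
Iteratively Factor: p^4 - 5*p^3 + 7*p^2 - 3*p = (p - 3)*(p^3 - 2*p^2 + p) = (p - 3)*(p - 1)*(p^2 - p) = p*(p - 3)*(p - 1)*(p - 1)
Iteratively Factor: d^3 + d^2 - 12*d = (d + 4)*(d^2 - 3*d) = (d - 3)*(d + 4)*(d)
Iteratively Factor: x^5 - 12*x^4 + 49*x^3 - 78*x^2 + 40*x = (x)*(x^4 - 12*x^3 + 49*x^2 - 78*x + 40) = x*(x - 4)*(x^3 - 8*x^2 + 17*x - 10) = x*(x - 5)*(x - 4)*(x^2 - 3*x + 2) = x*(x - 5)*(x - 4)*(x - 2)*(x - 1)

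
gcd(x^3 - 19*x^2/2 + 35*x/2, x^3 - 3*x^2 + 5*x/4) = x^2 - 5*x/2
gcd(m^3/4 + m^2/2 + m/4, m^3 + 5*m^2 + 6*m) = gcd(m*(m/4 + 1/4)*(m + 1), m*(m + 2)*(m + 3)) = m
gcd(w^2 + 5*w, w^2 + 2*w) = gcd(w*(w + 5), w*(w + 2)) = w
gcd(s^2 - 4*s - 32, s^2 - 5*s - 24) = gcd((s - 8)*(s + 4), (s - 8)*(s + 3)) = s - 8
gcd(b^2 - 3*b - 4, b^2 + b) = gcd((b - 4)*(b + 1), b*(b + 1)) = b + 1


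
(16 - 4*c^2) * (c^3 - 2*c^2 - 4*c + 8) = -4*c^5 + 8*c^4 + 32*c^3 - 64*c^2 - 64*c + 128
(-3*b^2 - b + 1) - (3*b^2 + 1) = -6*b^2 - b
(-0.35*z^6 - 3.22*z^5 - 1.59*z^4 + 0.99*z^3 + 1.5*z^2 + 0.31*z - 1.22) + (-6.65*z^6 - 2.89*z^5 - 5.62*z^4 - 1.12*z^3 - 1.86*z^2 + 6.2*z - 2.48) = -7.0*z^6 - 6.11*z^5 - 7.21*z^4 - 0.13*z^3 - 0.36*z^2 + 6.51*z - 3.7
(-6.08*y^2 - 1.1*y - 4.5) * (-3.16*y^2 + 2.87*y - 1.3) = 19.2128*y^4 - 13.9736*y^3 + 18.967*y^2 - 11.485*y + 5.85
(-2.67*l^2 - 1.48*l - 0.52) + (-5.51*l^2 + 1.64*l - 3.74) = -8.18*l^2 + 0.16*l - 4.26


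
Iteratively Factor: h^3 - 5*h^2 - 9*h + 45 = (h - 3)*(h^2 - 2*h - 15) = (h - 3)*(h + 3)*(h - 5)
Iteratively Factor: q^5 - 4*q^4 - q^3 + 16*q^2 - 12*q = (q)*(q^4 - 4*q^3 - q^2 + 16*q - 12) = q*(q - 1)*(q^3 - 3*q^2 - 4*q + 12) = q*(q - 1)*(q + 2)*(q^2 - 5*q + 6) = q*(q - 2)*(q - 1)*(q + 2)*(q - 3)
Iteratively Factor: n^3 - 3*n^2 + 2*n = (n - 1)*(n^2 - 2*n) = (n - 2)*(n - 1)*(n)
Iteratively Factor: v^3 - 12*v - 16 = (v + 2)*(v^2 - 2*v - 8) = (v + 2)^2*(v - 4)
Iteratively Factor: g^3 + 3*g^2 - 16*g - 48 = (g + 4)*(g^2 - g - 12) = (g + 3)*(g + 4)*(g - 4)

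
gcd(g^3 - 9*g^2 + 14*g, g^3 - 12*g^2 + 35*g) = g^2 - 7*g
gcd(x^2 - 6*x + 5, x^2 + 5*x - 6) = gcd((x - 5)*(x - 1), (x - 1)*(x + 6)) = x - 1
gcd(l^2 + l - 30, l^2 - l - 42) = l + 6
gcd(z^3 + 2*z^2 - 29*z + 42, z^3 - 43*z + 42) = z + 7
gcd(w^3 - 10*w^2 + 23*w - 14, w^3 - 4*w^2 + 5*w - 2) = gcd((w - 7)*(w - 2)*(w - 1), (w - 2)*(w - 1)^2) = w^2 - 3*w + 2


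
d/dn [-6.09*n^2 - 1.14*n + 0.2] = -12.18*n - 1.14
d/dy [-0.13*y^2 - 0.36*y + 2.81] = -0.26*y - 0.36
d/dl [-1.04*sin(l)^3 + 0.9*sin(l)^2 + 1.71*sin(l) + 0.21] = (-3.12*sin(l)^2 + 1.8*sin(l) + 1.71)*cos(l)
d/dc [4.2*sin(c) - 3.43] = 4.2*cos(c)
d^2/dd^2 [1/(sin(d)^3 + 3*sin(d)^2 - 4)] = 3*(-12*sin(d)^4 + 3*sin(d) - sin(3*d) + 8)/(4*(sin(d) - 1)^3*(sin(d) + 2)^4)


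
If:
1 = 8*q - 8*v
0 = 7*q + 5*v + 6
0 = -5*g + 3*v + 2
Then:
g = 9/160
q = -43/96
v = -55/96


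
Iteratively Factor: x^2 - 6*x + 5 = (x - 5)*(x - 1)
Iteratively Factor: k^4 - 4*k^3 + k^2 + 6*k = (k)*(k^3 - 4*k^2 + k + 6) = k*(k - 3)*(k^2 - k - 2) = k*(k - 3)*(k - 2)*(k + 1)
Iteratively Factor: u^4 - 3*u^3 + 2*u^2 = (u)*(u^3 - 3*u^2 + 2*u) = u*(u - 1)*(u^2 - 2*u) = u*(u - 2)*(u - 1)*(u)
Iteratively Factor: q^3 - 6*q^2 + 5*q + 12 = (q + 1)*(q^2 - 7*q + 12) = (q - 3)*(q + 1)*(q - 4)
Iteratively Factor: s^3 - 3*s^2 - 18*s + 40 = (s - 2)*(s^2 - s - 20) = (s - 2)*(s + 4)*(s - 5)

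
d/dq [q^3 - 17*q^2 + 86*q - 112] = 3*q^2 - 34*q + 86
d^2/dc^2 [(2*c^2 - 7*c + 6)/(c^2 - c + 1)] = 2*(-5*c^3 + 12*c^2 + 3*c - 5)/(c^6 - 3*c^5 + 6*c^4 - 7*c^3 + 6*c^2 - 3*c + 1)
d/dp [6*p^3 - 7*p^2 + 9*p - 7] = 18*p^2 - 14*p + 9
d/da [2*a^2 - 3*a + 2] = 4*a - 3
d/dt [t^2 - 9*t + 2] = 2*t - 9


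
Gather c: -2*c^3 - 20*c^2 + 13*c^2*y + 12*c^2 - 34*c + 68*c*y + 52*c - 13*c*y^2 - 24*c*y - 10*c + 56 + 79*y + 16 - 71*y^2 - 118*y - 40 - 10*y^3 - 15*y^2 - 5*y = -2*c^3 + c^2*(13*y - 8) + c*(-13*y^2 + 44*y + 8) - 10*y^3 - 86*y^2 - 44*y + 32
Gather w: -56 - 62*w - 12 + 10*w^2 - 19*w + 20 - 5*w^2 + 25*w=5*w^2 - 56*w - 48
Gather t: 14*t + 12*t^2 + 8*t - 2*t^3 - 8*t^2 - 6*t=-2*t^3 + 4*t^2 + 16*t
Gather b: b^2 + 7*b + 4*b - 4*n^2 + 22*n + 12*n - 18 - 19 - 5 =b^2 + 11*b - 4*n^2 + 34*n - 42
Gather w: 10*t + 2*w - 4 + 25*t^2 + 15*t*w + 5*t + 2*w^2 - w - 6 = 25*t^2 + 15*t + 2*w^2 + w*(15*t + 1) - 10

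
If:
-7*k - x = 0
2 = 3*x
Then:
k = -2/21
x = 2/3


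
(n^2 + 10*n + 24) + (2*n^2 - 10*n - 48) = 3*n^2 - 24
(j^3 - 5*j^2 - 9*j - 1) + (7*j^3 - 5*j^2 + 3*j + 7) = 8*j^3 - 10*j^2 - 6*j + 6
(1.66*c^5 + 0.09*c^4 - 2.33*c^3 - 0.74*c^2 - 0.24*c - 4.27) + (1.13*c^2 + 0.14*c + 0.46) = 1.66*c^5 + 0.09*c^4 - 2.33*c^3 + 0.39*c^2 - 0.1*c - 3.81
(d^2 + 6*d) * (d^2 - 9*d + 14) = d^4 - 3*d^3 - 40*d^2 + 84*d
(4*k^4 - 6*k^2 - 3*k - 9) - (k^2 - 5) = 4*k^4 - 7*k^2 - 3*k - 4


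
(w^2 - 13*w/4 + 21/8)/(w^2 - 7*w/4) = (w - 3/2)/w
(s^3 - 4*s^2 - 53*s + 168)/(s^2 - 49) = (s^2 - 11*s + 24)/(s - 7)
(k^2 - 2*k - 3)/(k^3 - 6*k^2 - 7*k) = (k - 3)/(k*(k - 7))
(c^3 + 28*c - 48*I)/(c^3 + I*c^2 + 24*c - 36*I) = (c - 4*I)/(c - 3*I)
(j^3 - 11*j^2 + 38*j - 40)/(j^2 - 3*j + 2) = (j^2 - 9*j + 20)/(j - 1)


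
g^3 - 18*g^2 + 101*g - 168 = (g - 8)*(g - 7)*(g - 3)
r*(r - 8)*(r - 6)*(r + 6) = r^4 - 8*r^3 - 36*r^2 + 288*r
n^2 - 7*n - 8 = (n - 8)*(n + 1)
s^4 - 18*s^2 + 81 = (s - 3)^2*(s + 3)^2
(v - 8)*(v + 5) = v^2 - 3*v - 40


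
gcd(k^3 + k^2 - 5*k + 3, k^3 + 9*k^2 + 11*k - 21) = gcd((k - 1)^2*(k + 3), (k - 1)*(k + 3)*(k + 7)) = k^2 + 2*k - 3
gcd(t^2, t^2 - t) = t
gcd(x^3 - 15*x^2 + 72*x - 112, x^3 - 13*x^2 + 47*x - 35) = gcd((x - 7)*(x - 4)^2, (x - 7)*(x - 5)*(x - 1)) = x - 7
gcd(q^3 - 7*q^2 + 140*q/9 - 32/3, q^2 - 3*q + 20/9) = q - 4/3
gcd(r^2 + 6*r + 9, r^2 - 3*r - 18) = r + 3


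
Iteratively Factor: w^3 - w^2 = (w)*(w^2 - w) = w*(w - 1)*(w)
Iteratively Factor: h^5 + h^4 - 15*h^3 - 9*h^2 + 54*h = (h - 2)*(h^4 + 3*h^3 - 9*h^2 - 27*h) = (h - 2)*(h + 3)*(h^3 - 9*h) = h*(h - 2)*(h + 3)*(h^2 - 9) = h*(h - 3)*(h - 2)*(h + 3)*(h + 3)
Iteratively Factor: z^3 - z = (z - 1)*(z^2 + z) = z*(z - 1)*(z + 1)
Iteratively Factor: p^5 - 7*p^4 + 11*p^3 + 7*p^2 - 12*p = (p - 1)*(p^4 - 6*p^3 + 5*p^2 + 12*p) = p*(p - 1)*(p^3 - 6*p^2 + 5*p + 12) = p*(p - 3)*(p - 1)*(p^2 - 3*p - 4) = p*(p - 4)*(p - 3)*(p - 1)*(p + 1)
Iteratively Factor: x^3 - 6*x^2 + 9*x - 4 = (x - 1)*(x^2 - 5*x + 4) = (x - 4)*(x - 1)*(x - 1)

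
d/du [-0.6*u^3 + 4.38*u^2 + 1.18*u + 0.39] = -1.8*u^2 + 8.76*u + 1.18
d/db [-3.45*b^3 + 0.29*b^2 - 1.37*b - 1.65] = -10.35*b^2 + 0.58*b - 1.37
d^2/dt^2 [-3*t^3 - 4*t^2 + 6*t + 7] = -18*t - 8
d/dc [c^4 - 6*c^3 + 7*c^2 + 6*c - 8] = 4*c^3 - 18*c^2 + 14*c + 6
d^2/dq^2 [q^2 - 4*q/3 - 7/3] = 2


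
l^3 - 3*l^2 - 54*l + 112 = (l - 8)*(l - 2)*(l + 7)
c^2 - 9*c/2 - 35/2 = (c - 7)*(c + 5/2)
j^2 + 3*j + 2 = (j + 1)*(j + 2)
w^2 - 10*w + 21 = (w - 7)*(w - 3)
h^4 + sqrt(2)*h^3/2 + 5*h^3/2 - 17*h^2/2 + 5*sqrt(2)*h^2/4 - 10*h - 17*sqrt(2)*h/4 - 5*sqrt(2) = (h - 5/2)*(h + 1)*(h + 4)*(h + sqrt(2)/2)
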